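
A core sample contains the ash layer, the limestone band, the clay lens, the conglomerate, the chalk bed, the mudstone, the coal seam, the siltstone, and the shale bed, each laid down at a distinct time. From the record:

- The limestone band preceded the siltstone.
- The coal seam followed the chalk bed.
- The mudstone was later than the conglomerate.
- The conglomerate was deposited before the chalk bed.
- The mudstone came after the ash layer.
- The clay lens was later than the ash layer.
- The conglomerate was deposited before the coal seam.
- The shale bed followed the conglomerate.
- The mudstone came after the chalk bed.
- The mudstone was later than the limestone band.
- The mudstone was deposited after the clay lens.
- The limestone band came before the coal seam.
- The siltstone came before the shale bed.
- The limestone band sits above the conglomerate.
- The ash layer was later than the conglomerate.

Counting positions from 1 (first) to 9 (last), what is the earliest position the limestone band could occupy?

2

The conglomerate must come before the limestone band — 1 forced predecessor.
Nothing else is forced ahead of the limestone band, so its earliest slot is position 1 + 1 = 2.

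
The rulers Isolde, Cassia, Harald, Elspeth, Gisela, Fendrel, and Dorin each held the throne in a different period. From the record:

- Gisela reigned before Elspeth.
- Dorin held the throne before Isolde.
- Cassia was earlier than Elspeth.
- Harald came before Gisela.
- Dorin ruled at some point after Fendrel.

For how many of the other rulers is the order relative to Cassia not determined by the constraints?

Forced after Cassia: Elspeth.
That leaves Dorin, Fendrel, Gisela, Harald, and Isolde with no forced order relative to Cassia — 5.

5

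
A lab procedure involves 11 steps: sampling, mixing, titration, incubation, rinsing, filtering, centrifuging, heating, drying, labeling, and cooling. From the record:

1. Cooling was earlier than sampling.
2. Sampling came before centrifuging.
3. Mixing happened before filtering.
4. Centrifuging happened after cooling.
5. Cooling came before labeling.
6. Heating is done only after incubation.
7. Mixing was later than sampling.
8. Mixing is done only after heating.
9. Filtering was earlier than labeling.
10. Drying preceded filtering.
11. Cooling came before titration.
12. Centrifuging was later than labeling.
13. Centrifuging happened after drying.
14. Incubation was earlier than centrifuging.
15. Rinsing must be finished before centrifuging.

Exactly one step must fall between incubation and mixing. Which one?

heating

Tracing the constraints gives incubation → heating → mixing, so heating sits after incubation and before mixing.
No other step is forced both after incubation and before mixing.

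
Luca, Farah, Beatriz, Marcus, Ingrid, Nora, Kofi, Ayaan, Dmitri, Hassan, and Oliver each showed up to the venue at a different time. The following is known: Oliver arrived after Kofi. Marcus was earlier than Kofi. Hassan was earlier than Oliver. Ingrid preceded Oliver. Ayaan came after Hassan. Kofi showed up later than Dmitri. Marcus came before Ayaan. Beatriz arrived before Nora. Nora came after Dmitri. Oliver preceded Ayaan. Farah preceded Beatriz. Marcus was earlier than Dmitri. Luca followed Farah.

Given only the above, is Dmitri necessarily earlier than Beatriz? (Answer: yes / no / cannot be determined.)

No chain of stated constraints runs from Dmitri to Beatriz, and none runs from Beatriz to Dmitri either.
So the relative order of Dmitri and Beatriz is not fixed by the given facts.

cannot be determined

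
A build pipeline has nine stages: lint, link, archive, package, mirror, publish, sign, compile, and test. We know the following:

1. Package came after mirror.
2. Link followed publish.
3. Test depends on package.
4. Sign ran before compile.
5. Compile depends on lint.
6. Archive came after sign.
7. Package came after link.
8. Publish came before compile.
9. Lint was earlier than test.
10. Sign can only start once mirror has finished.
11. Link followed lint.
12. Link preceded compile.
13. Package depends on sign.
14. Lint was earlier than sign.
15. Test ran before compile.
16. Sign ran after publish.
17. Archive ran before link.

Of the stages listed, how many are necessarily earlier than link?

Directly stated before link: archive, lint, and publish.
Mirror reaches link via mirror → sign → archive → link.
Sign reaches link via sign → archive → link.
No chain forces package (or any of the others) ahead of link.
That's archive, lint, mirror, publish, and sign — 5 in all.

5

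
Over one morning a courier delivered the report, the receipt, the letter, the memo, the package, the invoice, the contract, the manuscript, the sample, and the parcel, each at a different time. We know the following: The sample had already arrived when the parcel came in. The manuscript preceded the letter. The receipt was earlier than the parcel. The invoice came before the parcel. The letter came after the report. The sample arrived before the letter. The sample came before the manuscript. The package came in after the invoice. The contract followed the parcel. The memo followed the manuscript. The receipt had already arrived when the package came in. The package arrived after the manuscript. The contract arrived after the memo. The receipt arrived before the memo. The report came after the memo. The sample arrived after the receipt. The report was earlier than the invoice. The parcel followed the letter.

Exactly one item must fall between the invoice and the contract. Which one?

the parcel

Tracing the constraints gives the invoice → the parcel → the contract, so the parcel sits after the invoice and before the contract.
No other item is forced both after the invoice and before the contract.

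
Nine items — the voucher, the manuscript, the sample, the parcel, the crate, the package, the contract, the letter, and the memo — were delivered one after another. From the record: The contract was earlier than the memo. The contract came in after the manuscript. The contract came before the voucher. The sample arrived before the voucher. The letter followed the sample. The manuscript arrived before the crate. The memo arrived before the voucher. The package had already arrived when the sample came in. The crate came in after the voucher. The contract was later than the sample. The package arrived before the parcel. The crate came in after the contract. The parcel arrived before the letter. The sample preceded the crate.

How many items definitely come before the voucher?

Directly stated before the voucher: the contract, the memo, and the sample.
The manuscript reaches the voucher via the manuscript → the contract → the voucher.
The package reaches the voucher via the package → the sample → the voucher.
That's the contract, the manuscript, the memo, the package, and the sample — 5 in all.

5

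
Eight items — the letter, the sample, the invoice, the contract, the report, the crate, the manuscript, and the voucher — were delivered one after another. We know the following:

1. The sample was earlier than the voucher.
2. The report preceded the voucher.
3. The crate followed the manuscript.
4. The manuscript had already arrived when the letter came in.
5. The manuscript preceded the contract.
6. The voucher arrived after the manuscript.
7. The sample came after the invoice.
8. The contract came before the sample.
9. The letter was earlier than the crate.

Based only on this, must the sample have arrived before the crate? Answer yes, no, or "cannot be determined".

No chain of stated constraints runs from the sample to the crate, and none runs from the crate to the sample either.
So the relative order of the sample and the crate is not fixed by the given facts.

cannot be determined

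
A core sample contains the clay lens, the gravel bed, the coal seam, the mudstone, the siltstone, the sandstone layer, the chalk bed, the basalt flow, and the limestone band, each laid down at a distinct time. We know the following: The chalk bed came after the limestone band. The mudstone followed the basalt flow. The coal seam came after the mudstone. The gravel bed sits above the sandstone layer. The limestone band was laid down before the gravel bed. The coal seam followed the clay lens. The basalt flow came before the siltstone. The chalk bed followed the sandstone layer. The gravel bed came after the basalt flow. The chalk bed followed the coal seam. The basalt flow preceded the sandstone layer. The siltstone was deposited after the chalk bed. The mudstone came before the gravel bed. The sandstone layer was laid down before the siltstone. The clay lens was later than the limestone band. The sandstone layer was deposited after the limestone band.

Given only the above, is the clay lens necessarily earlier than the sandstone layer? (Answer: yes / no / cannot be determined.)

cannot be determined

No chain of stated constraints runs from the clay lens to the sandstone layer, and none runs from the sandstone layer to the clay lens either.
So the relative order of the clay lens and the sandstone layer is not fixed by the given facts.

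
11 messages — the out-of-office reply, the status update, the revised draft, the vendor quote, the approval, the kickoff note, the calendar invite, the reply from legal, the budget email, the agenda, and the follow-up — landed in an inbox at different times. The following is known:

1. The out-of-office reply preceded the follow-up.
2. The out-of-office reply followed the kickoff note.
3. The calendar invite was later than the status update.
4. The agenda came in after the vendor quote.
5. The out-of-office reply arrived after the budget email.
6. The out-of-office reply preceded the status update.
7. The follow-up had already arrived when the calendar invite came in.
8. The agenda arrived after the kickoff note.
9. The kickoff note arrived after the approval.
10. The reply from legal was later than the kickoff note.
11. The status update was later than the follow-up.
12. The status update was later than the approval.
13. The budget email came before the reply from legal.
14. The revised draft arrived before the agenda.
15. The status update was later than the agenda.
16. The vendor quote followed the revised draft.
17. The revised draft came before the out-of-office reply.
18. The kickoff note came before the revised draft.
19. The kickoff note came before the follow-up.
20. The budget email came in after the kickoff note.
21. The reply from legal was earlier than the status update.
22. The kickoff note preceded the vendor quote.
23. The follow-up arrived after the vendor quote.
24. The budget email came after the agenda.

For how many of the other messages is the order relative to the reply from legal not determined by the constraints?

2

Forced before the reply from legal: the agenda, the approval, the budget email, the kickoff note, the revised draft, and the vendor quote; forced after the reply from legal: the calendar invite and the status update.
That leaves the follow-up and the out-of-office reply with no forced order relative to the reply from legal — 2.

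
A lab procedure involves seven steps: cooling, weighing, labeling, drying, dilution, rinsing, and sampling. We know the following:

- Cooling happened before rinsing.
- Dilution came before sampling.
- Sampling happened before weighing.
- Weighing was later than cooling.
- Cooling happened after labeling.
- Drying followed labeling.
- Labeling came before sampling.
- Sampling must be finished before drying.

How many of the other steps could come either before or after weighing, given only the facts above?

2

Forced before weighing: cooling, dilution, labeling, and sampling.
That leaves drying and rinsing with no forced order relative to weighing — 2.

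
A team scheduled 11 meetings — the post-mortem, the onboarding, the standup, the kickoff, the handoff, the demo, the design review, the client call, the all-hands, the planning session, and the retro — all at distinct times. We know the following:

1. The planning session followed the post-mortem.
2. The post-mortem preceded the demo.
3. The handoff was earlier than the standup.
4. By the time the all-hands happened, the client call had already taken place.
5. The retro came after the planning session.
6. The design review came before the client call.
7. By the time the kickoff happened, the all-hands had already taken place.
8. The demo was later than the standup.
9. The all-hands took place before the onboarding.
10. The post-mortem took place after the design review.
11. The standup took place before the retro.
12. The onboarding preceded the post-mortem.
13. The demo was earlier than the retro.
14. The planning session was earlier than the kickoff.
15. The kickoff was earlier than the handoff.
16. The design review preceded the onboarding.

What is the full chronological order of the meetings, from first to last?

The constraints fix every adjacent pair, so only one ordering works:
the design review → the client call → the all-hands → the onboarding → the post-mortem → the planning session → the kickoff → the handoff → the standup → the demo → the retro.

the design review, the client call, the all-hands, the onboarding, the post-mortem, the planning session, the kickoff, the handoff, the standup, the demo, the retro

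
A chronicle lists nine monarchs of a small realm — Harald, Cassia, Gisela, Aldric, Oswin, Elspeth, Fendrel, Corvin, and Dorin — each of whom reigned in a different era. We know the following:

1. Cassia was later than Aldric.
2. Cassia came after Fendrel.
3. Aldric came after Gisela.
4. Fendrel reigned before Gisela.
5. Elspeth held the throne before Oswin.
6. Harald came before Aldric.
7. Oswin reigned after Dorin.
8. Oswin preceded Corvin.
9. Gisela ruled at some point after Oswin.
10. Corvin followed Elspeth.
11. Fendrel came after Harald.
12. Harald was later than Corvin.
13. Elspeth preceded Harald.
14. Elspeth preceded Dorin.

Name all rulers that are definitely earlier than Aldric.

Directly stated before Aldric: Gisela and Harald.
Corvin reaches Aldric via Corvin → Harald → Aldric.
Dorin reaches Aldric via Dorin → Oswin → Gisela → Aldric.
Elspeth reaches Aldric via Elspeth → Harald → Aldric.
Likewise Fendrel and Oswin each reach Aldric by chaining the stated constraints.
No chain forces Cassia ahead of Aldric.

Corvin, Dorin, Elspeth, Fendrel, Gisela, Harald, Oswin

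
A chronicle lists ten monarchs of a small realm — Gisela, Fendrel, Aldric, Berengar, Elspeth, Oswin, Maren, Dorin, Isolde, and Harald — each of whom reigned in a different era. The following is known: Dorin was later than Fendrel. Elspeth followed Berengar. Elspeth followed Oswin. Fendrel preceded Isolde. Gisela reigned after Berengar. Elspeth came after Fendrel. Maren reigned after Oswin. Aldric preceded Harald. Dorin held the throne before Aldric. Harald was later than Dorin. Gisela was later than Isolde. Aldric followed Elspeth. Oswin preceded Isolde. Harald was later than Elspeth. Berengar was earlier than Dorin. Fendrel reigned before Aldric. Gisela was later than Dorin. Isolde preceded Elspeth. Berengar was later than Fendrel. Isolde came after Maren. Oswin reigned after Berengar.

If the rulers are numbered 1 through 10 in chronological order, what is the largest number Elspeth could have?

8

Elspeth must come before Aldric and Harald — 2 rulers forced after them.
Everything else can be placed before Elspeth in some valid order, so Elspeth can sit as late as position 10 − 2 = 8.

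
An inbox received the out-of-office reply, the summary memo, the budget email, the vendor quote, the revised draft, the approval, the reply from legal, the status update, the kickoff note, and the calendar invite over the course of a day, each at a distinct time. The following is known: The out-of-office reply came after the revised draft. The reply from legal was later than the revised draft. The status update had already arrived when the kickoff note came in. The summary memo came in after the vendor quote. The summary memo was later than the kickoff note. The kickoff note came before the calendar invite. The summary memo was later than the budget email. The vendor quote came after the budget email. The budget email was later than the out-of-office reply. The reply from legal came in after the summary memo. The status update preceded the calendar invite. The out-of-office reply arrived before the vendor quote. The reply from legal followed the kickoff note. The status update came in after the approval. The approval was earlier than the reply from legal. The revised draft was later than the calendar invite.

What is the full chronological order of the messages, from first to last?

the approval, the status update, the kickoff note, the calendar invite, the revised draft, the out-of-office reply, the budget email, the vendor quote, the summary memo, the reply from legal

The constraints fix every adjacent pair, so only one ordering works:
the approval → the status update → the kickoff note → the calendar invite → the revised draft → the out-of-office reply → the budget email → the vendor quote → the summary memo → the reply from legal.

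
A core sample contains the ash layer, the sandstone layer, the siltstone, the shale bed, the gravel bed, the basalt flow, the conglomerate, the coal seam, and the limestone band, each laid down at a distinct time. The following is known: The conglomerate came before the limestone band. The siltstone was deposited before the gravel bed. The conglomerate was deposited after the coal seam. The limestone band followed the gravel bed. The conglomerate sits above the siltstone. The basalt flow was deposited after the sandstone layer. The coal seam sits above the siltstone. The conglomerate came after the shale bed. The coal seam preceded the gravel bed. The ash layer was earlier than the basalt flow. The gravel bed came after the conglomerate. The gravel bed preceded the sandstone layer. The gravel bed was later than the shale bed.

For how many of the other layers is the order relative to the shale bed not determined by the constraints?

3

Forced after the shale bed: the basalt flow, the conglomerate, the gravel bed, the limestone band, and the sandstone layer.
That leaves the ash layer, the coal seam, and the siltstone with no forced order relative to the shale bed — 3.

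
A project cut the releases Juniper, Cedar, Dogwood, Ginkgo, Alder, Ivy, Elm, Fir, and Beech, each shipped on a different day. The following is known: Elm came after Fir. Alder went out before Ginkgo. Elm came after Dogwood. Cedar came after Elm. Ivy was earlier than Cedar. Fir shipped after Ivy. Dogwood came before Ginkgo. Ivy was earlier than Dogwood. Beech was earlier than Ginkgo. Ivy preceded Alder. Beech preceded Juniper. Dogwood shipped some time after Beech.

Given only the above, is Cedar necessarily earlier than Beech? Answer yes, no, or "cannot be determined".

Tracing the constraints gives Beech → Dogwood → Elm → Cedar, so Beech must come before Cedar.
That means Cedar cannot be before Beech.

no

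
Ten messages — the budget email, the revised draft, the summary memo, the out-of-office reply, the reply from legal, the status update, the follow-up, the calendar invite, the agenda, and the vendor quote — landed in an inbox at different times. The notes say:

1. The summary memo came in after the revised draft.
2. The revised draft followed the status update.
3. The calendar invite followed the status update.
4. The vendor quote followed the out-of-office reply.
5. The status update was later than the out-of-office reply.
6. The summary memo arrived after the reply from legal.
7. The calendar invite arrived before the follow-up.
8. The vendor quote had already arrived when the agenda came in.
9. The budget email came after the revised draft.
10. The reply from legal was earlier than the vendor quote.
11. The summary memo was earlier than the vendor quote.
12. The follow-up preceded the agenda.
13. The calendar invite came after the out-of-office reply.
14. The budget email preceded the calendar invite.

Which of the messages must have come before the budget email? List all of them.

the out-of-office reply, the revised draft, the status update

Directly stated before the budget email: the revised draft.
The out-of-office reply reaches the budget email via the out-of-office reply → the status update → the revised draft → the budget email.
The status update reaches the budget email via the status update → the revised draft → the budget email.
No chain forces the agenda (or any of the others) ahead of the budget email.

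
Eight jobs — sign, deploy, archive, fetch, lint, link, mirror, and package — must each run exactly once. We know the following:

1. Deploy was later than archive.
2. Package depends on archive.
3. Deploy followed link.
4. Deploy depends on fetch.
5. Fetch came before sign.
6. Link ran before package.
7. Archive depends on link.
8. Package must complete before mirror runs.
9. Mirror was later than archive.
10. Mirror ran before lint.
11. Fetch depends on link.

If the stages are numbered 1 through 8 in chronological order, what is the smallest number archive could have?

Link must come before archive — 1 forced predecessor.
Nothing else is forced ahead of archive, so its earliest slot is position 1 + 1 = 2.

2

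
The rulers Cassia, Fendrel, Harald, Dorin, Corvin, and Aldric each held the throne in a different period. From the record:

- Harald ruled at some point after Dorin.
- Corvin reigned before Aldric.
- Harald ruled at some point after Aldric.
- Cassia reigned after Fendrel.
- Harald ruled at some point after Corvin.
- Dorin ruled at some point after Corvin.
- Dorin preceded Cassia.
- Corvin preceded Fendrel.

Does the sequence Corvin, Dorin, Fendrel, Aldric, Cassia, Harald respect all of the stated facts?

yes

Check each stated constraint against the proposed order — e.g. Dorin is ahead of Harald; Corvin is ahead of Harald. Every pair is in the required order; nothing is violated.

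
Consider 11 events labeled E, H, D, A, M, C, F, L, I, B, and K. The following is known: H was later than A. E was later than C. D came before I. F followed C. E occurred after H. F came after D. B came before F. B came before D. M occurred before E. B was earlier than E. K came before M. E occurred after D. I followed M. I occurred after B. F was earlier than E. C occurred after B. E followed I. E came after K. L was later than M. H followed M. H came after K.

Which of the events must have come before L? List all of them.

K, M

Directly stated before L: M.
K reaches L via K → M → L.
No chain forces C (or any of the others) ahead of L.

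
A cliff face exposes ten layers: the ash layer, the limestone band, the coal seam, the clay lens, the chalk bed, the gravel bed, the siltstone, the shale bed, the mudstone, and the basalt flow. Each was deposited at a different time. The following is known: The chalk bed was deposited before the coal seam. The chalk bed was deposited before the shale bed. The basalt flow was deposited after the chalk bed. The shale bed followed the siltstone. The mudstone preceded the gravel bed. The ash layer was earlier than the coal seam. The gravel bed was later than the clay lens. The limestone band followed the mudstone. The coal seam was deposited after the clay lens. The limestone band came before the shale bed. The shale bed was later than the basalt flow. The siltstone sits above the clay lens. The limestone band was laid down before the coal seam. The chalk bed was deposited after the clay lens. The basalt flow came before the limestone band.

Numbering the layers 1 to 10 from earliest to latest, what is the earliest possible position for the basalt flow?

The chalk bed and the clay lens must both come before the basalt flow — 2 forced predecessors.
Nothing else is forced ahead of the basalt flow, so its earliest slot is position 2 + 1 = 3.

3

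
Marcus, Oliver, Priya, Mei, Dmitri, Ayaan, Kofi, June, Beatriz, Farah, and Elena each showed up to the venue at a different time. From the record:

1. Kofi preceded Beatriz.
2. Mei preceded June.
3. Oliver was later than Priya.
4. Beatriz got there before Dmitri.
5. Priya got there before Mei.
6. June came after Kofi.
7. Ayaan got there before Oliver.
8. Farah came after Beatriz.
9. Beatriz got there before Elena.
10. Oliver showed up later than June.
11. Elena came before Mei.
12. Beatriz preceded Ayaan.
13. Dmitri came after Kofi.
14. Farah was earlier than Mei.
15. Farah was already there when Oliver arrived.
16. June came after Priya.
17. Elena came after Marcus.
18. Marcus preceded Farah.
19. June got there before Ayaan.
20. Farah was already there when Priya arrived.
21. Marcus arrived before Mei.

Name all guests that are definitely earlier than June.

Beatriz, Elena, Farah, Kofi, Marcus, Mei, Priya

Directly stated before June: Kofi, Mei, and Priya.
Beatriz reaches June via Beatriz → Elena → Mei → June.
Elena reaches June via Elena → Mei → June.
Farah reaches June via Farah → Mei → June.
Likewise Marcus reaches June by chaining the stated constraints.
No chain forces Oliver (or any of the others) ahead of June.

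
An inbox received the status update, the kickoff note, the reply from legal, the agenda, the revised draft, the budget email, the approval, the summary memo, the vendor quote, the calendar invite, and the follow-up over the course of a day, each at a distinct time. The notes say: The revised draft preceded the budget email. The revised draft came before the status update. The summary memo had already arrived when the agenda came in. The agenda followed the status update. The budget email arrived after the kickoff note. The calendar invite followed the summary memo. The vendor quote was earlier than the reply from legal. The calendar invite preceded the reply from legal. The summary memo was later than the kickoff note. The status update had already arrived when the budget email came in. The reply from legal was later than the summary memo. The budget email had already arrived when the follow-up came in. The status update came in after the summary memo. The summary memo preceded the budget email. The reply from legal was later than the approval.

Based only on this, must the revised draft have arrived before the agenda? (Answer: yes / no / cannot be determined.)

Chain the constraints: the revised draft → the status update → the agenda. Each link is directly stated, so the revised draft comes before the agenda.

yes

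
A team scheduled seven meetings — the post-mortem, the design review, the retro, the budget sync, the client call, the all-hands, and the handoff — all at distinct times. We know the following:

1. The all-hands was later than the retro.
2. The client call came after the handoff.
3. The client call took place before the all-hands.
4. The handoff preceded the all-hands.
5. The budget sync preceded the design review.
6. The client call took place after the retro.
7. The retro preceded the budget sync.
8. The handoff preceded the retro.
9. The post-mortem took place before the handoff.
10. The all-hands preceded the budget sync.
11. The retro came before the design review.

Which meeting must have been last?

Every other meeting has a chain of constraints placing it before the design review, so the design review is last.

the design review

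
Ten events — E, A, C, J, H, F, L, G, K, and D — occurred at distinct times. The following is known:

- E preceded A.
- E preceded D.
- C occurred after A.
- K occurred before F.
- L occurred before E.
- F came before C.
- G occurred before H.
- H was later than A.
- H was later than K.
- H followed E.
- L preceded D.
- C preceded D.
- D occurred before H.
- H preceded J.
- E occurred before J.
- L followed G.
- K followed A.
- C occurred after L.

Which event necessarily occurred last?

J

Every other event has a chain of constraints placing it before J, so J is last.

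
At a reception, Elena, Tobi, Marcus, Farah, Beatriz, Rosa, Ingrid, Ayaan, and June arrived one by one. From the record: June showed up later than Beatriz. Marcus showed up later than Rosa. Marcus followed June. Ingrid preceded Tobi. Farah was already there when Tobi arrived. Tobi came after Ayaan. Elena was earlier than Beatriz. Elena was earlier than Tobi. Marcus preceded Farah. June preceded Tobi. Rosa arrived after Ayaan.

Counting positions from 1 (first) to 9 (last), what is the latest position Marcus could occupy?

Marcus must come before Farah and Tobi — 2 guests forced after them.
Everything else can be placed before Marcus in some valid order, so Marcus can sit as late as position 9 − 2 = 7.

7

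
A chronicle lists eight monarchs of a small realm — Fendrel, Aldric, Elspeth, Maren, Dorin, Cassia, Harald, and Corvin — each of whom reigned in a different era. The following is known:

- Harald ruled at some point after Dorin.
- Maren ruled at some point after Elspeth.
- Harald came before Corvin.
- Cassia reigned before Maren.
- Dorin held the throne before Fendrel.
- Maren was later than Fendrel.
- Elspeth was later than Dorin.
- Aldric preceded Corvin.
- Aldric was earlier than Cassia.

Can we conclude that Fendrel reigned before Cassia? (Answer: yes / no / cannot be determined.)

No chain of stated constraints runs from Fendrel to Cassia, and none runs from Cassia to Fendrel either.
So the relative order of Fendrel and Cassia is not fixed by the given facts.

cannot be determined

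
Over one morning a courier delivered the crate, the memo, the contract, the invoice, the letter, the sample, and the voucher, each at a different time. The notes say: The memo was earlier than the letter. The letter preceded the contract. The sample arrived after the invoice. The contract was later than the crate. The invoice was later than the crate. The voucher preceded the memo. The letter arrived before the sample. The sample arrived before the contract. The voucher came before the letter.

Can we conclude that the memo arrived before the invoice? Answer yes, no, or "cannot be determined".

cannot be determined

No chain of stated constraints runs from the memo to the invoice, and none runs from the invoice to the memo either.
So the relative order of the memo and the invoice is not fixed by the given facts.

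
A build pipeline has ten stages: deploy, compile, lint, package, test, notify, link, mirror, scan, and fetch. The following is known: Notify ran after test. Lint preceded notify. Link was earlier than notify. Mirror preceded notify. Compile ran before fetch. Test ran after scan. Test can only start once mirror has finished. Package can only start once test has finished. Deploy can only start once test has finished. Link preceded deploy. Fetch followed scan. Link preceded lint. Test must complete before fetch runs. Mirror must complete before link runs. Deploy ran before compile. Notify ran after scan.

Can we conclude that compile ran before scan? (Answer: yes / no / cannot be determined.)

no

Tracing the constraints gives scan → test → deploy → compile, so scan must come before compile.
That means compile cannot be before scan.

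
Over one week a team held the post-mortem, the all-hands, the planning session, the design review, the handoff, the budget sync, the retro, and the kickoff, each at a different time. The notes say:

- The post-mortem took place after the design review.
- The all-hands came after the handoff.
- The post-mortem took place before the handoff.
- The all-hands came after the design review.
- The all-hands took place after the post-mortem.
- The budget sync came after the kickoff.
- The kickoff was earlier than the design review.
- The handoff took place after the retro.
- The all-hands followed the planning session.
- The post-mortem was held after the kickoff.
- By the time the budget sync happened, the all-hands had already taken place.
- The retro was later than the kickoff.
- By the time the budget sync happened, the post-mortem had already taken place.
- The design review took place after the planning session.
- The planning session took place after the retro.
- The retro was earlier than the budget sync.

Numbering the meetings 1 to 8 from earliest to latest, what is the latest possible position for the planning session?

The planning session must come before the all-hands, the budget sync, the design review, the handoff, and the post-mortem — 5 meetings forced after it.
Everything else can be placed before the planning session in some valid order, so the planning session can sit as late as position 8 − 5 = 3.

3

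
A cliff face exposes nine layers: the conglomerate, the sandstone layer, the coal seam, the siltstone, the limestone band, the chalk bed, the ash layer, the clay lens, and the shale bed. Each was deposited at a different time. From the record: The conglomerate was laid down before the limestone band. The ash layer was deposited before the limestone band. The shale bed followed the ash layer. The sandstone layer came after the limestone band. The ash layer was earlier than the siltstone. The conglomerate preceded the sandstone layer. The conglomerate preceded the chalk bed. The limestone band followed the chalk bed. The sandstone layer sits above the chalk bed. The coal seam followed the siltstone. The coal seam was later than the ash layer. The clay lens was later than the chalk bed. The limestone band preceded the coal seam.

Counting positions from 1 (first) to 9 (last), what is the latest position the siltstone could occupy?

The siltstone must come before the coal seam — 1 layer forced after it.
Everything else can be placed before the siltstone in some valid order, so the siltstone can sit as late as position 9 − 1 = 8.

8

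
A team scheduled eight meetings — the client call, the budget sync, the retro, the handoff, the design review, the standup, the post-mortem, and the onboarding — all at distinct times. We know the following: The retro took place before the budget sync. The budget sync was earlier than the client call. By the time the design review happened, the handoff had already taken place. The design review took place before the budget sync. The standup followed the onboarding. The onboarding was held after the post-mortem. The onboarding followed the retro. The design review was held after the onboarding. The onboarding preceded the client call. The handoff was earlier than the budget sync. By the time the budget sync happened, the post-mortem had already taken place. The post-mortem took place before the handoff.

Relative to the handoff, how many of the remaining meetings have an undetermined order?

3

Forced before the handoff: the post-mortem; forced after the handoff: the budget sync, the client call, and the design review.
That leaves the onboarding, the retro, and the standup with no forced order relative to the handoff — 3.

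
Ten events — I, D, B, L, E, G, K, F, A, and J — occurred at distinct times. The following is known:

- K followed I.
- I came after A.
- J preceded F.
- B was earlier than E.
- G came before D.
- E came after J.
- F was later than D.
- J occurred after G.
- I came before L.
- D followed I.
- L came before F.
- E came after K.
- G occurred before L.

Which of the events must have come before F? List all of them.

A, D, G, I, J, L

Directly stated before F: D, J, and L.
A reaches F via A → I → D → F.
G reaches F via G → L → F.
I reaches F via I → D → F.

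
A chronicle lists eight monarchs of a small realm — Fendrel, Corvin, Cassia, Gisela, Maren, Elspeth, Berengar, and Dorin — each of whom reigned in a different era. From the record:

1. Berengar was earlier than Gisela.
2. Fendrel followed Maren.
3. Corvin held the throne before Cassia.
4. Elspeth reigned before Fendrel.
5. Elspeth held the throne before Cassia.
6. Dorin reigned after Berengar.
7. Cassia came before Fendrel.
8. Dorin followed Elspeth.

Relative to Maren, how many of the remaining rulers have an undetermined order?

6

Forced after Maren: Fendrel.
That leaves Berengar, Cassia, Corvin, Dorin, Elspeth, and Gisela with no forced order relative to Maren — 6.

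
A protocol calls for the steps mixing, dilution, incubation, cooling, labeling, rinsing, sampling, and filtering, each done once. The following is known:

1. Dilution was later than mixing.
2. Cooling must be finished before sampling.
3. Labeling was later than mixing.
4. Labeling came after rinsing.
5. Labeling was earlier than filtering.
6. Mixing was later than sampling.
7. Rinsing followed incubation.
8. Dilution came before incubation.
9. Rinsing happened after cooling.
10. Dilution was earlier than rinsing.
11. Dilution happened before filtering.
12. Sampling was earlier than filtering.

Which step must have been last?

filtering

Every other step has a chain of constraints placing it before filtering, so filtering is last.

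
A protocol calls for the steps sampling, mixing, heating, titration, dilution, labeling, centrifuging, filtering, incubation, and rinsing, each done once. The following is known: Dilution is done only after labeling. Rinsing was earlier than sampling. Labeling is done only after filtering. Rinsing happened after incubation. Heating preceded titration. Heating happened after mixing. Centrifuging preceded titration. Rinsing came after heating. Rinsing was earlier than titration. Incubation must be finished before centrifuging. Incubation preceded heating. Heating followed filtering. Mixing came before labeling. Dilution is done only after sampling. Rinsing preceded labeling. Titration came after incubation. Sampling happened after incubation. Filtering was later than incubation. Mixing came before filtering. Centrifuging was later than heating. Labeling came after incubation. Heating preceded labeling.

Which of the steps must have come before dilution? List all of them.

Directly stated before dilution: labeling and sampling.
Filtering reaches dilution via filtering → labeling → dilution.
Heating reaches dilution via heating → labeling → dilution.
Incubation reaches dilution via incubation → sampling → dilution.
Likewise mixing and rinsing each reach dilution by chaining the stated constraints.
No chain forces titration (or any of the others) ahead of dilution.

filtering, heating, incubation, labeling, mixing, rinsing, sampling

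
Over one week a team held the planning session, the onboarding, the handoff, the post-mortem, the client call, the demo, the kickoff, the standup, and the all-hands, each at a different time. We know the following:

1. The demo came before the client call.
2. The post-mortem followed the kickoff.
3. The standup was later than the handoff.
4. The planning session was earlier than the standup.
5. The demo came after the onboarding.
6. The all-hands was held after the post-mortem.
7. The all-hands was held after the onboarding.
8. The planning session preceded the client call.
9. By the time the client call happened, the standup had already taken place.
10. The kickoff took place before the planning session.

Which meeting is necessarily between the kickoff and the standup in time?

Tracing the constraints gives the kickoff → the planning session → the standup, so the planning session sits after the kickoff and before the standup.
No other meeting is forced both after the kickoff and before the standup.

the planning session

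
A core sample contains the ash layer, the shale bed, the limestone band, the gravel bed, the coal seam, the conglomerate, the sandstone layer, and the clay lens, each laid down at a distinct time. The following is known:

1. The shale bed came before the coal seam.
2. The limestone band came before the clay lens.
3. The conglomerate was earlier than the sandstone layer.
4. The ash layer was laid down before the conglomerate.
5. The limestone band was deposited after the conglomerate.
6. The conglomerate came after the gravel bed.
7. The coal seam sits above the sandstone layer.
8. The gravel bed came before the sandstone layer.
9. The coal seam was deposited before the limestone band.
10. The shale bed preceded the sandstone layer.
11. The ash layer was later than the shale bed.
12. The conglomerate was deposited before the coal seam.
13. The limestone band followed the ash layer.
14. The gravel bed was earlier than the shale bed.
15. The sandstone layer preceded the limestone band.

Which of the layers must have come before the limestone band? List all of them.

the ash layer, the coal seam, the conglomerate, the gravel bed, the sandstone layer, the shale bed

Directly stated before the limestone band: the ash layer, the coal seam, the conglomerate, and the sandstone layer.
The gravel bed reaches the limestone band via the gravel bed → the conglomerate → the limestone band.
The shale bed reaches the limestone band via the shale bed → the coal seam → the limestone band.
No chain forces the clay lens ahead of the limestone band.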